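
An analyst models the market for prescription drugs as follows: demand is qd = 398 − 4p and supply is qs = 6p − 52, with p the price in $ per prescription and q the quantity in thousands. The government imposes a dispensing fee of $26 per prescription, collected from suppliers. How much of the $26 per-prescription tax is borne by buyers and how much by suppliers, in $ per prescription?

Buyers bear $15.6 per prescription; suppliers bear $10.4 per prescription.

Without the tax, 398 − 4p = 6p − 52 gives 10p = 450, so p* = $45 and q* = 218.
With the tax collected from suppliers, supply shifts: qs = 6(p − 26) − 52.
Solving gives q = 155.6 with buyers paying $60.6 and suppliers receiving $34.6 (the $26 wedge).
Burden on buyers: $15.6; on suppliers: $10.4. (They sum to $26.)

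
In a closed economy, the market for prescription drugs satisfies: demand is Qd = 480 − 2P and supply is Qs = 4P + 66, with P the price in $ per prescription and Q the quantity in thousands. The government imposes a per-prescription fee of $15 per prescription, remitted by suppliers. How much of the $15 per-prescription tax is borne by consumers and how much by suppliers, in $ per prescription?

Without the tax, 480 − 2P = 4P + 66 gives 6P = 414, so P* = $69 and Q* = 342.
With the tax collected from suppliers, supply shifts: Qs = 4(P − 15) + 66.
New equilibrium: consumers pay $79, suppliers receive $64, Q = 322. (Wedge: Pb − Ps = 15.)
Burden on consumers: $10; on suppliers: $5. (They sum to $15.)
The less price-elastic side of the market bears the larger share of a per-unit tax.

Consumers bear $10 per prescription; suppliers bear $5 per prescription.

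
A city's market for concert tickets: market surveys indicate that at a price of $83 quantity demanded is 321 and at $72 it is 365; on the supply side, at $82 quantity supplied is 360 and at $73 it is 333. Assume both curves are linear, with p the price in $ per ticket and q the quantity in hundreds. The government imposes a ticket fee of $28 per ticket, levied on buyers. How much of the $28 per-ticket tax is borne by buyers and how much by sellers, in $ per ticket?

Buyers bear $12 per ticket; sellers bear $16 per ticket.

Demand slope: (365 − 321)/(72 − 83) = -4, so qd = 653 − 4p.
Supply slope: (333 − 360)/(73 − 82) = 3, so qs = 3p + 114.
Without the tax, 653 − 4p = 3p + 114 gives 7p = 539, so p* = $77 and q* = 345.
With the tax collected from buyers, demand (in seller-price terms) shifts: qd = 653 − 4(p + 28).
New equilibrium: buyers pay $89, sellers receive $61, q = 297. (Wedge: pb − ps = 28.)
Burden on buyers: $12; on sellers: $16. (They sum to $28.)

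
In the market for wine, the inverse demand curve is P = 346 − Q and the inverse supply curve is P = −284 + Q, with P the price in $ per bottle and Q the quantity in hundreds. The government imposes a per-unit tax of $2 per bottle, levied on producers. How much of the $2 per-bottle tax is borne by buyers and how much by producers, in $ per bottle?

Rewrite in direct form: Qd = 346 − P and Qs = P + 284.
Without the tax, 346 − P = P + 284 gives 2P = 62, so P* = $31 and Q* = 315.
With the tax collected from producers, supply shifts: Qs = (P − 2) + 284.
New equilibrium: buyers pay $32, producers receive $30, Q = 314. (Wedge: Pb − Ps = 2.)
Burden on buyers: $1; on producers: $1. (They sum to $2.)

Buyers bear $1 per bottle; producers bear $1 per bottle.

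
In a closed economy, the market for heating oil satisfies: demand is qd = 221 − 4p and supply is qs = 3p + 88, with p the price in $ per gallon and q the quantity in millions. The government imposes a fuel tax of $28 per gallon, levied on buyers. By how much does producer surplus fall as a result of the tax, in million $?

Producer surplus falls by $1936 million.

Without the tax, 221 − 4p = 3p + 88 gives 7p = 133, so p* = $19 and q* = 145.
With the tax collected from buyers, demand (in seller-price terms) shifts: qd = 221 − 4(p + 28).
Solving gives q = 97 with buyers paying $31 and sellers receiving $3 (the $28 wedge).
ΔPS is the trapezoid between Q = 97 and Q = 145 of height $16: ½ · (145 + 97) · 16 = $1936.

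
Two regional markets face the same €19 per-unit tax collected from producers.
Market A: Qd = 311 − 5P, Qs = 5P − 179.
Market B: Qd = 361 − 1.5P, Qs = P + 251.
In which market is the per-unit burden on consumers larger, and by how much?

Market A, by €1.9.

Market A: pre-tax P* = €49, Q* = 66; post-tax Q = 18.5; per-unit burden on consumers = €9.5.
Market B: pre-tax P* = €44, Q* = 295; post-tax Q = 283.6; per-unit burden on consumers = €7.6.
Difference: €9.5 vs €7.6 → market A is larger by €1.9.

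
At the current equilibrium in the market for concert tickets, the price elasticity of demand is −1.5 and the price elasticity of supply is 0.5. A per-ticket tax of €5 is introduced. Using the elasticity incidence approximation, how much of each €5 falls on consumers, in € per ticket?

Incidence ratio: consumers' share ≈ εs / (εs + |εd|) = 0.5 / (0.5 + 1.5) = 0.25.
So consumers bear ≈ 0.25 × €5 = €1.25; suppliers bear €3.75.

Consumers bear ≈ €1.25 per ticket.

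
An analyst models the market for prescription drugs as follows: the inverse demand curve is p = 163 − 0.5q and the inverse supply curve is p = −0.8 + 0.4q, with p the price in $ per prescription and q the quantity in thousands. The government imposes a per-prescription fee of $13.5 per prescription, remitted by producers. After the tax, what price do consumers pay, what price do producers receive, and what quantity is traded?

Consumers pay $79.5; producers receive $66; quantity = 167.

Rewrite in direct form: qd = 326 − 2p and qs = 2.5p + 2.
Before the tax: set 326 − 2p = 2.5p + 2 → p* = $72, q* = 182.
With the tax collected from producers, supply shifts: qs = 2.5(p − 13.5) + 2.
New equilibrium: consumers pay $79.5, producers receive $66, q = 167. (Wedge: pb − ps = 13.5.)
The less price-elastic side of the market bears the larger share of a per-unit tax.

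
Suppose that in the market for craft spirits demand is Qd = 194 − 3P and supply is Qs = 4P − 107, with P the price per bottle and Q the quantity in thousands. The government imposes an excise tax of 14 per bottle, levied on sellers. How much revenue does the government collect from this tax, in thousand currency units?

Before the tax: set 194 − 3P = 4P − 107 → P* = 43, Q* = 65.
With the tax collected from sellers, supply shifts: Qs = 4(P − 14) − 107.
New equilibrium: buyers pay 51, sellers receive 37, Q = 41. (Wedge: Pb − Ps = 14.)
Revenue = t · Q = 14 · 41 = 574.

Tax revenue = 574 thousand.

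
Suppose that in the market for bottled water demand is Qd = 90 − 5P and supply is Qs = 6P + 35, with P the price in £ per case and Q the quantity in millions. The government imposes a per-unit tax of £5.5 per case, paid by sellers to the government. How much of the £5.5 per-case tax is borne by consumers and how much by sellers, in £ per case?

Consumers bear £3 per case; sellers bear £2.5 per case.

Without the tax, 90 − 5P = 6P + 35 gives 11P = 55, so P* = £5 and Q* = 65.
With the tax collected from sellers, supply shifts: Qs = 6(P − 5.5) + 35.
New equilibrium: consumers pay £8, sellers receive £2.5, Q = 50. (Wedge: Pb − Ps = 5.5.)
Burden on consumers: £3; on sellers: £2.5. (They sum to £5.5.)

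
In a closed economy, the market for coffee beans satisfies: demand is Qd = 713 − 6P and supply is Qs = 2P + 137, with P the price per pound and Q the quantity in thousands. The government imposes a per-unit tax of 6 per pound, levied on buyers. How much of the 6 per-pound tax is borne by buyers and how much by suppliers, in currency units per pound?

Buyers bear 1.5 per pound; suppliers bear 4.5 per pound.

Before the tax: set 713 − 6P = 2P + 137 → P* = 72, Q* = 281.
With the tax collected from buyers, demand (in seller-price terms) shifts: Qd = 713 − 6(P + 6).
Solving gives Q = 272 with buyers paying 73.5 and suppliers receiving 67.5 (the 6 wedge).
Burden on buyers: 1.5; on suppliers: 4.5. (They sum to 6.)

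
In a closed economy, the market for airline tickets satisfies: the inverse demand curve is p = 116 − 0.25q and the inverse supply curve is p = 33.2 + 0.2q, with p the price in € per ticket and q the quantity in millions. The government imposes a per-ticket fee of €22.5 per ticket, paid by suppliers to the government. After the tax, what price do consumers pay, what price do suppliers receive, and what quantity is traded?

Consumers pay €82.5; suppliers receive €60; quantity = 134.

Inverting to q(p) form: qd = 464 − 4p; qs = 5p − 166.
Without the tax, 464 − 4p = 5p − 166 gives 9p = 630, so p* = €70 and q* = 184.
With the tax collected from suppliers, supply shifts: qs = 5(p − 22.5) − 166.
New equilibrium: consumers pay €82.5, suppliers receive €60, q = 134. (Wedge: pb − ps = 22.5.)
The less price-elastic side of the market bears the larger share of a per-unit tax.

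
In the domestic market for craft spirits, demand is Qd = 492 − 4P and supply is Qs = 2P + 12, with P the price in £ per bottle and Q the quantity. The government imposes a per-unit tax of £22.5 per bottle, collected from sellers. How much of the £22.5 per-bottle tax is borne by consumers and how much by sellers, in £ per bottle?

Consumers bear £7.5 per bottle; sellers bear £15 per bottle.

Before the tax: set 492 − 4P = 2P + 12 → P* = £80, Q* = 172.
With the tax collected from sellers, supply shifts: Qs = 2(P − 22.5) + 12.
New equilibrium: consumers pay £87.5, sellers receive £65, Q = 142. (Wedge: Pb − Ps = 22.5.)
Burden on consumers: £7.5; on sellers: £15. (They sum to £22.5.)
The less price-elastic side of the market bears the larger share of a per-unit tax.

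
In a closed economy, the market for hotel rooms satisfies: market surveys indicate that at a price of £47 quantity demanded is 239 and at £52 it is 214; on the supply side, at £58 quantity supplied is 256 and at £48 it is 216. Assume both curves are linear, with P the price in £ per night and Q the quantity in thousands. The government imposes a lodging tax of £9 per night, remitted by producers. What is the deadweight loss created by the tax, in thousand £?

Deadweight loss = £90 thousand.

Demand slope: (214 − 239)/(52 − 47) = -5, so Qd = 474 − 5P.
Supply slope: (216 − 256)/(48 − 58) = 4, so Qs = 4P + 24.
Without the tax, 474 − 5P = 4P + 24 gives 9P = 450, so P* = £50 and Q* = 224.
With the tax collected from producers, supply shifts: Qs = 4(P − 9) + 24.
New equilibrium: consumers pay £54, producers receive £45, Q = 204. (Wedge: Pb − Ps = 9.)
Quantity falls by |ΔQ| = |224 − 204| = 20.
DWL = ½ · t · |ΔQ| = ½ · 9 · 20 = £90.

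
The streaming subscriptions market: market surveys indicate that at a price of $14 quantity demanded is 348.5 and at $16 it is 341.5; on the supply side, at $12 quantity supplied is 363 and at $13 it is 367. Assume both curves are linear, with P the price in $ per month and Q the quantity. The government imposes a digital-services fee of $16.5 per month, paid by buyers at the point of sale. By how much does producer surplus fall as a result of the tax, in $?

Demand slope: (341.5 − 348.5)/(16 − 14) = -3.5, so Qd = 397.5 − 3.5P.
Supply slope: (367 − 363)/(13 − 12) = 4, so Qs = 4P + 315.
Before the tax: set 397.5 − 3.5P = 4P + 315 → P* = $11, Q* = 359.
With the tax collected from buyers, demand (in seller-price terms) shifts: Qd = 397.5 − 3.5(P + 16.5).
New equilibrium: buyers pay $19.8, producers receive $3.3, Q = 328.2. (Wedge: Pb − Ps = 16.5.)
ΔPS is the trapezoid between Q = 328.2 and Q = 359 of height $7.7: ½ · (359 + 328.2) · 7.7 = $2645.72.

Producer surplus falls by $2645.72.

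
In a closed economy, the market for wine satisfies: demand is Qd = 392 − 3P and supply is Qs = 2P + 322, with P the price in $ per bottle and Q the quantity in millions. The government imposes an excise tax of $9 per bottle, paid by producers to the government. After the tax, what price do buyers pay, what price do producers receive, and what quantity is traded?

Buyers pay $17.6; producers receive $8.6; quantity = 339.2.

Before the tax: set 392 − 3P = 2P + 322 → P* = $14, Q* = 350.
With the tax collected from producers, supply shifts: Qs = 2(P − 9) + 322.
Solving gives Q = 339.2 with buyers paying $17.6 and producers receiving $8.6 (the $9 wedge).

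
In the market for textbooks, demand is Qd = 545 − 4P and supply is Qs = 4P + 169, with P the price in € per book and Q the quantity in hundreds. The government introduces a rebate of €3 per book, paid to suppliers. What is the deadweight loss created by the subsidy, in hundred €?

Deadweight loss = €9 hundred.

Without the subsidy, 545 − 4P = 4P + 169 gives 8P = 376, so P* = €47 and Q* = 357.
With a per-unit subsidy paid to suppliers, each receives P + 3 per unit sold, so supply becomes Qs = 4(P + 3) + 169.
New equilibrium: buyers pay €45.5, suppliers receive €48.5, Q = 363. (Wedge: Pb − Ps = −3.)
Quantity rises by |ΔQ| = |357 − 363| = 6.
DWL = ½ · t · |ΔQ| = ½ · 3 · 6 = €9.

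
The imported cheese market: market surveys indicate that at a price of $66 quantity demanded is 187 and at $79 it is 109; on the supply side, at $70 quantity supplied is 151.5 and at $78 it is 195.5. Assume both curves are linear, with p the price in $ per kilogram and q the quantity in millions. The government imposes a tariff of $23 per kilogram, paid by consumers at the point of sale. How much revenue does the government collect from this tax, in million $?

Tax revenue = $2093 million.

Demand slope: (109 − 187)/(79 − 66) = -6, so qd = 583 − 6p.
Supply slope: (195.5 − 151.5)/(78 − 70) = 5.5, so qs = 5.5p − 233.5.
Before the tax: set 583 − 6p = 5.5p − 233.5 → p* = $71, q* = 157.
With the tax collected from consumers, demand (in seller-price terms) shifts: qd = 583 − 6(p + 23).
Solving gives q = 91 with consumers paying $82 and sellers receiving $59 (the $23 wedge).
Revenue = t · Q = 23 · 91 = $2093.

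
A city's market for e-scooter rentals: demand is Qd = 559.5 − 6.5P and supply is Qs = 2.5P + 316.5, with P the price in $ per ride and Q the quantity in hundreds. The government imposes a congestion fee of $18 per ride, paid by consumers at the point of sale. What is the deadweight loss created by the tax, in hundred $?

Before the tax: set 559.5 − 6.5P = 2.5P + 316.5 → P* = $27, Q* = 384.
With the tax collected from consumers, demand (in seller-price terms) shifts: Qd = 559.5 − 6.5(P + 18).
Solving gives Q = 351.5 with consumers paying $32 and suppliers receiving $14 (the $18 wedge).
Quantity falls by |ΔQ| = |384 − 351.5| = 32.5.
DWL = ½ · t · |ΔQ| = ½ · 18 · 32.5 = $292.5.

Deadweight loss = $292.5 hundred.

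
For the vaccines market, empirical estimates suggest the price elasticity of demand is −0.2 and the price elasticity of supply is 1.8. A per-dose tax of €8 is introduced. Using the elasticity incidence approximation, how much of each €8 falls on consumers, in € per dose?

Incidence ratio: consumers' share ≈ εs / (εs + |εd|) = 1.8 / (1.8 + 0.2) = 0.9.
So consumers bear ≈ 0.9 × €8 = €7.2; suppliers bear €0.8.

Consumers bear ≈ €7.2 per dose.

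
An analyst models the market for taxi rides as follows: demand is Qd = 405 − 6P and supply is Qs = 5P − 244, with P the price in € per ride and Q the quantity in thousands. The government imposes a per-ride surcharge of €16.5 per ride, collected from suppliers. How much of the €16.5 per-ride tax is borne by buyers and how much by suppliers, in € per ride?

Before the tax: set 405 − 6P = 5P − 244 → P* = €59, Q* = 51.
With the tax collected from suppliers, supply shifts: Qs = 5(P − 16.5) − 244.
Solving gives Q = 6 with buyers paying €66.5 and suppliers receiving €50 (the €16.5 wedge).
Burden on buyers: €7.5; on suppliers: €9. (They sum to €16.5.)

Buyers bear €7.5 per ride; suppliers bear €9 per ride.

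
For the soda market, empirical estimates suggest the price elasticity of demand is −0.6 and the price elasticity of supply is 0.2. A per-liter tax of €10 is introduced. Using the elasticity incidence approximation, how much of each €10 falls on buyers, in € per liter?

Incidence ratio: buyers' share ≈ εs / (εs + |εd|) = 0.2 / (0.2 + 0.6) = 0.25.
So buyers bear ≈ 0.25 × €10 = €2.5; sellers bear €7.5.

Buyers bear ≈ €2.5 per liter.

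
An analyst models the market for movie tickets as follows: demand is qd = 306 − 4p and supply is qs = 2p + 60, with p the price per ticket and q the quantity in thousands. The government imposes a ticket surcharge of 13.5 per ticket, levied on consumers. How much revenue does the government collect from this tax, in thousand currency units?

Without the tax, 306 − 4p = 2p + 60 gives 6p = 246, so p* = 41 and q* = 142.
With the tax collected from consumers, demand (in seller-price terms) shifts: qd = 306 − 4(p + 13.5).
Solving gives q = 124 with consumers paying 45.5 and sellers receiving 32 (the 13.5 wedge).
Revenue = t · Q = 13.5 · 124 = 1674.

Tax revenue = 1674 thousand.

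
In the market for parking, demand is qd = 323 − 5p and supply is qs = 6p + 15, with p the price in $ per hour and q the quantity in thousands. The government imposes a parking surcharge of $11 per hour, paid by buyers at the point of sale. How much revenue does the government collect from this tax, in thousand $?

Tax revenue = $1683 thousand.

Before the tax: set 323 − 5p = 6p + 15 → p* = $28, q* = 183.
With the tax collected from buyers, demand (in seller-price terms) shifts: qd = 323 − 5(p + 11).
New equilibrium: buyers pay $34, sellers receive $23, q = 153. (Wedge: pb − ps = 11.)
Revenue = t · Q = 11 · 153 = $1683.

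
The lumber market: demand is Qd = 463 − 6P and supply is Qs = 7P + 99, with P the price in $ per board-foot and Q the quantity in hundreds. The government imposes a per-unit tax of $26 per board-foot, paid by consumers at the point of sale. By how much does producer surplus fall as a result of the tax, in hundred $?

Without the tax, 463 − 6P = 7P + 99 gives 13P = 364, so P* = $28 and Q* = 295.
With the tax collected from consumers, demand (in seller-price terms) shifts: Qd = 463 − 6(P + 26).
New equilibrium: consumers pay $42, suppliers receive $16, Q = 211. (Wedge: Pb − Ps = 26.)
ΔPS is the trapezoid between Q = 211 and Q = 295 of height $12: ½ · (295 + 211) · 12 = $3036.

Producer surplus falls by $3036 hundred.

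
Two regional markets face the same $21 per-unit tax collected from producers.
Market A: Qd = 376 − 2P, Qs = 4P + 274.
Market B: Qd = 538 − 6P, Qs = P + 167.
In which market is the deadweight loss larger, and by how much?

Market A: pre-tax P* = $17, Q* = 342; post-tax Q = 314; deadweight loss = $294.
Market B: pre-tax P* = $53, Q* = 220; post-tax Q = 202; deadweight loss = $189.
Difference: $294 vs $189 → market A is larger by $105.

Market A, by $105.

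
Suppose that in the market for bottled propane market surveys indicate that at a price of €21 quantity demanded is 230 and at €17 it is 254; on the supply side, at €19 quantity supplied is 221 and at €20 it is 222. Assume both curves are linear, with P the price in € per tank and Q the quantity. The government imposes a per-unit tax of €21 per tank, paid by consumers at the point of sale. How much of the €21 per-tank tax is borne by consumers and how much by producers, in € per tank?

Demand slope: (254 − 230)/(17 − 21) = -6, so Qd = 356 − 6P.
Supply slope: (222 − 221)/(20 − 19) = 1, so Qs = P + 202.
Without the tax, 356 − 6P = P + 202 gives 7P = 154, so P* = €22 and Q* = 224.
With the tax collected from consumers, demand (in seller-price terms) shifts: Qd = 356 − 6(P + 21).
New equilibrium: consumers pay €25, producers receive €4, Q = 206. (Wedge: Pb − Ps = 21.)
Burden on consumers: €3; on producers: €18. (They sum to €21.)

Consumers bear €3 per tank; producers bear €18 per tank.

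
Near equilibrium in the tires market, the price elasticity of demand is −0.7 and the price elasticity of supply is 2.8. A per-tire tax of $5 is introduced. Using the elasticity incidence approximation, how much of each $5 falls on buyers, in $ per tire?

Incidence ratio: buyers' share ≈ εs / (εs + |εd|) = 2.8 / (2.8 + 0.7) = 0.8.
So buyers bear ≈ 0.8 × $5 = $4; sellers bear $1.

Buyers bear ≈ $4 per tire.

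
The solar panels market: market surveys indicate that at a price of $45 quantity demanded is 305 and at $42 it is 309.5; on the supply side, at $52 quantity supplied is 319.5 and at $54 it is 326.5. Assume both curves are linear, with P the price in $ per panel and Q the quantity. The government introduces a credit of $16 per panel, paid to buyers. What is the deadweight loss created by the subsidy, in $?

Demand slope: (309.5 − 305)/(42 − 45) = -1.5, so Qd = 372.5 − 1.5P.
Supply slope: (326.5 − 319.5)/(54 − 52) = 3.5, so Qs = 3.5P + 137.5.
Before the subsidy: set 372.5 − 1.5P = 3.5P + 137.5 → P* = $47, Q* = 302.
With a per-unit subsidy paid to buyers, each effectively pays P − 16, so demand becomes Qd = 372.5 − 1.5(P − 16).
Solving gives Q = 318.8 with buyers paying $35.8 and producers receiving $51.8 (the $16 wedge).
Quantity rises by |ΔQ| = |302 − 318.8| = 16.8.
DWL = ½ · t · |ΔQ| = ½ · 16 · 16.8 = $134.4.

Deadweight loss = $134.4.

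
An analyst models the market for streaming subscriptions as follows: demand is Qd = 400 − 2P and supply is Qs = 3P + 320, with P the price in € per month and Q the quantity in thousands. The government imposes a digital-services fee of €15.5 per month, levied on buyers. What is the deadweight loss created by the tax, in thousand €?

Deadweight loss = €144.15 thousand.

Before the tax: set 400 − 2P = 3P + 320 → P* = €16, Q* = 368.
With the tax collected from buyers, demand (in seller-price terms) shifts: Qd = 400 − 2(P + 15.5).
New equilibrium: buyers pay €25.3, suppliers receive €9.8, Q = 349.4. (Wedge: Pb − Ps = 15.5.)
Quantity falls by |ΔQ| = |368 − 349.4| = 18.6.
DWL = ½ · t · |ΔQ| = ½ · 15.5 · 18.6 = €144.15.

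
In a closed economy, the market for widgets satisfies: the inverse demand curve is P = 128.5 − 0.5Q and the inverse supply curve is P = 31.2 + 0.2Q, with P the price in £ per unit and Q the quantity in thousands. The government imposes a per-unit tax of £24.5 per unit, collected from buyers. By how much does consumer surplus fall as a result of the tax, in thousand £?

Rewrite in direct form: Qd = 257 − 2P and Qs = 5P − 156.
Before the tax: set 257 − 2P = 5P − 156 → P* = £59, Q* = 139.
With the tax collected from buyers, demand (in seller-price terms) shifts: Qd = 257 − 2(P + 24.5).
Solving gives Q = 104 with buyers paying £76.5 and sellers receiving £52 (the £24.5 wedge).
ΔCS is the trapezoid between Q = 104 and Q = 139 of height £17.5: ½ · (139 + 104) · 17.5 = £2126.25.

Consumer surplus falls by £2126.25 thousand.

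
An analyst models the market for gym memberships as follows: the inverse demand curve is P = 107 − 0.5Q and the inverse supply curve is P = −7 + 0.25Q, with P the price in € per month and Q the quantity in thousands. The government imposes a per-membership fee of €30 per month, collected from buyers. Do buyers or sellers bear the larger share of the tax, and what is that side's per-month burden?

Buyers bear the larger share: €20 per month.

Inverting to Q(P) form: Qd = 214 − 2P; Qs = 4P + 28.
Before the tax: set 214 − 2P = 4P + 28 → P* = €31, Q* = 152.
With the tax collected from buyers, demand (in seller-price terms) shifts: Qd = 214 − 2(P + 30).
New equilibrium: buyers pay €51, sellers receive €21, Q = 112. (Wedge: Pb − Ps = 30.)
Per-month burden: buyers €20, sellers €10.
Buyers take the larger share because demand is less price-elastic here (demand slope 2 vs supply slope 4).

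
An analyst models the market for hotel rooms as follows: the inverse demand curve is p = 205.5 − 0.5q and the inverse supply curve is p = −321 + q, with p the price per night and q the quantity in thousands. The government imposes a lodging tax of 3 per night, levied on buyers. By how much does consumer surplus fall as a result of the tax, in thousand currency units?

Inverting to q(p) form: qd = 411 − 2p; qs = p + 321.
Before the tax: set 411 − 2p = p + 321 → p* = 30, q* = 351.
With the tax collected from buyers, demand (in seller-price terms) shifts: qd = 411 − 2(p + 3).
Solving gives q = 349 with buyers paying 31 and producers receiving 28 (the 3 wedge).
ΔCS is the trapezoid between Q = 349 and Q = 351 of height 1: ½ · (351 + 349) · 1 = 350.

Consumer surplus falls by 350 thousand.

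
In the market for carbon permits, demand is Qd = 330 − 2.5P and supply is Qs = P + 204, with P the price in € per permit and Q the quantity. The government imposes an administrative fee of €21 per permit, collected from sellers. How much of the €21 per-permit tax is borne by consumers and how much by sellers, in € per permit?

Consumers bear €6 per permit; sellers bear €15 per permit.

Without the tax, 330 − 2.5P = P + 204 gives 3.5P = 126, so P* = €36 and Q* = 240.
With the tax collected from sellers, supply shifts: Qs = (P − 21) + 204.
New equilibrium: consumers pay €42, sellers receive €21, Q = 225. (Wedge: Pb − Ps = 21.)
Burden on consumers: €6; on sellers: €15. (They sum to €21.)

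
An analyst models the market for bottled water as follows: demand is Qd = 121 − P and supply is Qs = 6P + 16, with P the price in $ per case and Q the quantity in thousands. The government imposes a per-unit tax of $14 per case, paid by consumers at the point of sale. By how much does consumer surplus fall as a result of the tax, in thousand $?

Consumer surplus falls by $1200 thousand.

Before the tax: set 121 − P = 6P + 16 → P* = $15, Q* = 106.
With the tax collected from consumers, demand (in seller-price terms) shifts: Qd = 121 − (P + 14).
New equilibrium: consumers pay $27, suppliers receive $13, Q = 94. (Wedge: Pb − Ps = 14.)
ΔCS is the trapezoid between Q = 94 and Q = 106 of height $12: ½ · (106 + 94) · 12 = $1200.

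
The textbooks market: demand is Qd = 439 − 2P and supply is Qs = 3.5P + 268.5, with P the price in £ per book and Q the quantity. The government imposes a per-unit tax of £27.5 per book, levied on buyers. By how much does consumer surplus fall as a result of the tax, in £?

Consumer surplus falls by £6291.25.

Without the tax, 439 − 2P = 3.5P + 268.5 gives 5.5P = 170.5, so P* = £31 and Q* = 377.
With the tax collected from buyers, demand (in seller-price terms) shifts: Qd = 439 − 2(P + 27.5).
New equilibrium: buyers pay £48.5, sellers receive £21, Q = 342. (Wedge: Pb − Ps = 27.5.)
ΔCS is the trapezoid between Q = 342 and Q = 377 of height £17.5: ½ · (377 + 342) · 17.5 = £6291.25.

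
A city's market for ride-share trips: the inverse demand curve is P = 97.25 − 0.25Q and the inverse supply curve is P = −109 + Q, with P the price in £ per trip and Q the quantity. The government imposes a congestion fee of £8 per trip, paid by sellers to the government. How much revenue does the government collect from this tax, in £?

Tax revenue = £1268.8.

Inverting to Q(P) form: Qd = 389 − 4P; Qs = P + 109.
Without the tax, 389 − 4P = P + 109 gives 5P = 280, so P* = £56 and Q* = 165.
With the tax collected from sellers, supply shifts: Qs = (P − 8) + 109.
New equilibrium: buyers pay £57.6, sellers receive £49.6, Q = 158.6. (Wedge: Pb − Ps = 8.)
Revenue = t · Q = 8 · 158.6 = £1268.8.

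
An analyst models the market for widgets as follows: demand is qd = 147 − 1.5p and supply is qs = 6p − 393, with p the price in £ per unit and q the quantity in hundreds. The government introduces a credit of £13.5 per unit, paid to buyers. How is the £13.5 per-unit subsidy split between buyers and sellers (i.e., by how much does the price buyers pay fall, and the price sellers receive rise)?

Buyers gain £10.8 per unit; sellers gain £2.7 per unit.

Before the subsidy: set 147 − 1.5p = 6p − 393 → p* = £72, q* = 39.
With a per-unit subsidy paid to buyers, each effectively pays p − 13.5, so demand becomes qd = 147 − 1.5(p − 13.5).
New equilibrium: buyers pay £61.2, sellers receive £74.7, q = 55.2. (Wedge: pb − ps = −13.5.)
Gain to buyers: £10.8; to sellers: £2.7. (They sum to £13.5.)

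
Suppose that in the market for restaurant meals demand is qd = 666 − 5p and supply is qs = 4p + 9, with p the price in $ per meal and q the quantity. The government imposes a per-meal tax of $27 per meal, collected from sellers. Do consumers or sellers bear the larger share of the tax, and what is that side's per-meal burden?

Sellers bear the larger share: $15 per meal.

Without the tax, 666 − 5p = 4p + 9 gives 9p = 657, so p* = $73 and q* = 301.
With the tax collected from sellers, supply shifts: qs = 4(p − 27) + 9.
New equilibrium: consumers pay $85, sellers receive $58, q = 241. (Wedge: pb − ps = 27.)
Per-meal burden: consumers $12, sellers $15.
Sellers take the larger share because supply is less price-elastic here (demand slope 5 vs supply slope 4).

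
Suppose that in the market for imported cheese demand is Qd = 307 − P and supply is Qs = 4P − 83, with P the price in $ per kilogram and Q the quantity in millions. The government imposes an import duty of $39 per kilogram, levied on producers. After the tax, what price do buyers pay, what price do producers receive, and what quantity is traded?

Without the tax, 307 − P = 4P − 83 gives 5P = 390, so P* = $78 and Q* = 229.
With the tax collected from producers, supply shifts: Qs = 4(P − 39) − 83.
New equilibrium: buyers pay $109.2, producers receive $70.2, Q = 197.8. (Wedge: Pb − Ps = 39.)
The less price-elastic side of the market bears the larger share of a per-unit tax.

Buyers pay $109.2; producers receive $70.2; quantity = 197.8.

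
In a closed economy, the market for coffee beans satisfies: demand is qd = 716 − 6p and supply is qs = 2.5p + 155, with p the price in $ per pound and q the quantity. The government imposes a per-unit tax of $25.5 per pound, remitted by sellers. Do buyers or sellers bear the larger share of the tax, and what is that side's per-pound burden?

Sellers bear the larger share: $18 per pound.

Before the tax: set 716 − 6p = 2.5p + 155 → p* = $66, q* = 320.
With the tax collected from sellers, supply shifts: qs = 2.5(p − 25.5) + 155.
New equilibrium: buyers pay $73.5, sellers receive $48, q = 275. (Wedge: pb − ps = 25.5.)
Per-pound burden: buyers $7.5, sellers $18.
Sellers take the larger share because supply is less price-elastic here (demand slope 6 vs supply slope 2.5).
The less price-elastic side of the market bears the larger share of a per-unit tax.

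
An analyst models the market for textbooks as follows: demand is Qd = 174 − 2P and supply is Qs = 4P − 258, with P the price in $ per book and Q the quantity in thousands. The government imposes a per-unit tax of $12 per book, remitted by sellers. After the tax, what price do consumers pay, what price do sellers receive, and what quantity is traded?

Consumers pay $80; sellers receive $68; quantity = 14.

Without the tax, 174 − 2P = 4P − 258 gives 6P = 432, so P* = $72 and Q* = 30.
With the tax collected from sellers, supply shifts: Qs = 4(P − 12) − 258.
Solving gives Q = 14 with consumers paying $80 and sellers receiving $68 (the $12 wedge).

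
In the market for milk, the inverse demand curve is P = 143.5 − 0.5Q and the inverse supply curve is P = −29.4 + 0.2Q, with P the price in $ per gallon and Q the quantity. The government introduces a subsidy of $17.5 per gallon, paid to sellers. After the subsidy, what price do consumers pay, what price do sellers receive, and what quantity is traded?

Inverting to Q(P) form: Qd = 287 − 2P; Qs = 5P + 147.
Without the subsidy, 287 − 2P = 5P + 147 gives 7P = 140, so P* = $20 and Q* = 247.
With a per-unit subsidy paid to sellers, each receives P + 17.5 per unit sold, so supply becomes Qs = 5(P + 17.5) + 147.
New equilibrium: consumers pay $7.5, sellers receive $25, Q = 272. (Wedge: Pb − Ps = −17.5.)

Consumers pay $7.5; sellers receive $25; quantity = 272.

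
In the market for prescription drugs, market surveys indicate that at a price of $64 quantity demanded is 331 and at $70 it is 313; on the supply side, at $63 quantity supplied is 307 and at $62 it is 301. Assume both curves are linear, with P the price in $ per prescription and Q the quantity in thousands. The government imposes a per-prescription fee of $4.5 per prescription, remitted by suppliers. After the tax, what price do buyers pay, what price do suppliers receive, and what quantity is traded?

Buyers pay $69; suppliers receive $64.5; quantity = 316.

Demand slope: (313 − 331)/(70 − 64) = -3, so Qd = 523 − 3P.
Supply slope: (301 − 307)/(62 − 63) = 6, so Qs = 6P − 71.
Without the tax, 523 − 3P = 6P − 71 gives 9P = 594, so P* = $66 and Q* = 325.
With the tax collected from suppliers, supply shifts: Qs = 6(P − 4.5) − 71.
Solving gives Q = 316 with buyers paying $69 and suppliers receiving $64.5 (the $4.5 wedge).
The less price-elastic side of the market bears the larger share of a per-unit tax.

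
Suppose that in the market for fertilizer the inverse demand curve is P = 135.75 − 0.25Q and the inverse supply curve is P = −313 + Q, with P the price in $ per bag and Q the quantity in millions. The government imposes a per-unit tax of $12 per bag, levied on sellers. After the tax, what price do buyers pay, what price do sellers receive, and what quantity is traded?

Buyers pay $48.4; sellers receive $36.4; quantity = 349.4.

Inverting to Q(P) form: Qd = 543 − 4P; Qs = P + 313.
Before the tax: set 543 − 4P = P + 313 → P* = $46, Q* = 359.
With the tax collected from sellers, supply shifts: Qs = (P − 12) + 313.
New equilibrium: buyers pay $48.4, sellers receive $36.4, Q = 349.4. (Wedge: Pb − Ps = 12.)
The less price-elastic side of the market bears the larger share of a per-unit tax.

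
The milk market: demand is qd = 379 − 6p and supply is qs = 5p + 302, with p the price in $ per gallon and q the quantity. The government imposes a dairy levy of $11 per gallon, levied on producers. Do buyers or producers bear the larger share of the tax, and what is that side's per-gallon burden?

Producers bear the larger share: $6 per gallon.

Before the tax: set 379 − 6p = 5p + 302 → p* = $7, q* = 337.
With the tax collected from producers, supply shifts: qs = 5(p − 11) + 302.
New equilibrium: buyers pay $12, producers receive $1, q = 307. (Wedge: pb − ps = 11.)
Per-gallon burden: buyers $5, producers $6.
Producers take the larger share because supply is less price-elastic here (demand slope 6 vs supply slope 5).
The less price-elastic side of the market bears the larger share of a per-unit tax.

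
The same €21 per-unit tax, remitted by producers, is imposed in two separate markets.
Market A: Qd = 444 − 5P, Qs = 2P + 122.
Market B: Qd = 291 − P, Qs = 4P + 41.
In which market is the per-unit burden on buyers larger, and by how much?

Market A: pre-tax P* = €46, Q* = 214; post-tax Q = 184; per-unit burden on buyers = €6.
Market B: pre-tax P* = €50, Q* = 241; post-tax Q = 224.2; per-unit burden on buyers = €16.8.
Difference: €6 vs €16.8 → market B is larger by €10.8.

Market B, by €10.8.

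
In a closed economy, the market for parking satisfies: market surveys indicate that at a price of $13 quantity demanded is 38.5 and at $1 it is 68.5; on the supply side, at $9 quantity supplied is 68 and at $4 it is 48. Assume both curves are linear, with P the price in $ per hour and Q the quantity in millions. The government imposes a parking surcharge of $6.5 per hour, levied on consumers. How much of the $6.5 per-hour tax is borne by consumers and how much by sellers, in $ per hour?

Demand slope: (68.5 − 38.5)/(1 − 13) = -2.5, so Qd = 71 − 2.5P.
Supply slope: (48 − 68)/(4 − 9) = 4, so Qs = 4P + 32.
Without the tax, 71 − 2.5P = 4P + 32 gives 6.5P = 39, so P* = $6 and Q* = 56.
With the tax collected from consumers, demand (in seller-price terms) shifts: Qd = 71 − 2.5(P + 6.5).
Solving gives Q = 46 with consumers paying $10 and sellers receiving $3.5 (the $6.5 wedge).
Burden on consumers: $4; on sellers: $2.5. (They sum to $6.5.)

Consumers bear $4 per hour; sellers bear $2.5 per hour.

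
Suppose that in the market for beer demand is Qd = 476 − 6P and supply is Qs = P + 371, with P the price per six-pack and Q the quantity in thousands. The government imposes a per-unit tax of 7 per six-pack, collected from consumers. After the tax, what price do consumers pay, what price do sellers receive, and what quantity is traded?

Consumers pay 16; sellers receive 9; quantity = 380.

Without the tax, 476 − 6P = P + 371 gives 7P = 105, so P* = 15 and Q* = 386.
With the tax collected from consumers, demand (in seller-price terms) shifts: Qd = 476 − 6(P + 7).
New equilibrium: consumers pay 16, sellers receive 9, Q = 380. (Wedge: Pb − Ps = 7.)
The less price-elastic side of the market bears the larger share of a per-unit tax.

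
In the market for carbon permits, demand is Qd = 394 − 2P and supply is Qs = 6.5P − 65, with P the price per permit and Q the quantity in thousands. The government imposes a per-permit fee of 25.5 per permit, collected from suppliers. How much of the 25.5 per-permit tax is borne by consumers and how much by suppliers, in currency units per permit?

Before the tax: set 394 − 2P = 6.5P − 65 → P* = 54, Q* = 286.
With the tax collected from suppliers, supply shifts: Qs = 6.5(P − 25.5) − 65.
Solving gives Q = 247 with consumers paying 73.5 and suppliers receiving 48 (the 25.5 wedge).
Burden on consumers: 19.5; on suppliers: 6. (They sum to 25.5.)
The less price-elastic side of the market bears the larger share of a per-unit tax.

Consumers bear 19.5 per permit; suppliers bear 6 per permit.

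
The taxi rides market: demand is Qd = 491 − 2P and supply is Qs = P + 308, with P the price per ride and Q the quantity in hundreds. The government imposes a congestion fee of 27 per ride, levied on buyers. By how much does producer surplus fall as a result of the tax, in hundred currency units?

Producer surplus falls by 6480 hundred.

Without the tax, 491 − 2P = P + 308 gives 3P = 183, so P* = 61 and Q* = 369.
With the tax collected from buyers, demand (in seller-price terms) shifts: Qd = 491 − 2(P + 27).
Solving gives Q = 351 with buyers paying 70 and sellers receiving 43 (the 27 wedge).
ΔPS is the trapezoid between Q = 351 and Q = 369 of height 18: ½ · (369 + 351) · 18 = 6480.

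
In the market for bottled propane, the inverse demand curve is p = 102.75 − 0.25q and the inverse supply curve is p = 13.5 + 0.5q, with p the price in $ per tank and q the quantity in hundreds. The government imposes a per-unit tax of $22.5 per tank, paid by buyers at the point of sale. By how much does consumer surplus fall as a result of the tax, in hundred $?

Consumer surplus falls by $780 hundred.

Rewrite in direct form: qd = 411 − 4p and qs = 2p − 27.
Without the tax, 411 − 4p = 2p − 27 gives 6p = 438, so p* = $73 and q* = 119.
With the tax collected from buyers, demand (in seller-price terms) shifts: qd = 411 − 4(p + 22.5).
New equilibrium: buyers pay $80.5, producers receive $58, q = 89. (Wedge: pb − ps = 22.5.)
ΔCS is the trapezoid between Q = 89 and Q = 119 of height $7.5: ½ · (119 + 89) · 7.5 = $780.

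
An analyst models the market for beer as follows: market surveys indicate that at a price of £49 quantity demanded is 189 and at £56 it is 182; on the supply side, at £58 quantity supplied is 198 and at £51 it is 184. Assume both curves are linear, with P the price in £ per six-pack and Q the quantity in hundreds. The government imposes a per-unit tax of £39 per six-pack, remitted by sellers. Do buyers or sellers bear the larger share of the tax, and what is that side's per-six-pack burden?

Demand slope: (182 − 189)/(56 − 49) = -1, so Qd = 238 − P.
Supply slope: (184 − 198)/(51 − 58) = 2, so Qs = 2P + 82.
Before the tax: set 238 − P = 2P + 82 → P* = £52, Q* = 186.
With the tax collected from sellers, supply shifts: Qs = 2(P − 39) + 82.
New equilibrium: buyers pay £78, sellers receive £39, Q = 160. (Wedge: Pb − Ps = 39.)
Per-six-pack burden: buyers £26, sellers £13.
Buyers take the larger share because demand is less price-elastic here (demand slope 1 vs supply slope 2).
The less price-elastic side of the market bears the larger share of a per-unit tax.

Buyers bear the larger share: £26 per six-pack.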